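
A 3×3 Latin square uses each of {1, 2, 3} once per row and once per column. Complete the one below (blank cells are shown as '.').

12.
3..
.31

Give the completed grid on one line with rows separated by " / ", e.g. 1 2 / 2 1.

1 2 3 / 3 1 2 / 2 3 1

(r1,c3): row 1 has {1,2}; column 3 has {1}, so it must be 3.
(r2,c2): row 2 has {3}; column 2 has {2,3}, so it must be 1.
(r2,c3): row 2 has {1,3}; column 3 has {1,3}, so it must be 2.
(r3,c1): row 3 has {1,3}; column 1 has {1,3}, so it must be 2.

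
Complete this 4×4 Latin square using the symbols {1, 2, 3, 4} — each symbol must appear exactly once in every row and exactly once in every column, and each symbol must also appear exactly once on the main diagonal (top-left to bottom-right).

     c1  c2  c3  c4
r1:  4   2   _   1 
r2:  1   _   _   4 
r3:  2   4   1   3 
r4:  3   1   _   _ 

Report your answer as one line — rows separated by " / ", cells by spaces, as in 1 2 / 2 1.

4 2 3 1 / 1 3 2 4 / 2 4 1 3 / 3 1 4 2

At row 1, column 3: row 1 has {1,2,4}; column 3 has {1}; that leaves 3.
At row 2, column 2: row 2 has {1,4}; column 2 has {1,2,4}; the diagonal has {1,4}; that leaves 3.
At row 2, column 3: row 2 has {1,3,4}; column 3 has {1,3}; that leaves 2.
At row 4, column 3: row 4 has {1,3}; column 3 has {1,2,3}; that leaves 4.
At row 4, column 4: row 4 has {1,3,4}; column 4 has {1,3,4}; the diagonal has {1,3,4}; that leaves 2.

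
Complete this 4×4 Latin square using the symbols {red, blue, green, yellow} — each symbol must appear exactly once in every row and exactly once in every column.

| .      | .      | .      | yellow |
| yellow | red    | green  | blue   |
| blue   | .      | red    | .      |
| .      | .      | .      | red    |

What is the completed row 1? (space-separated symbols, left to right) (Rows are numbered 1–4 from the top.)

red green blue yellow

(r1,c3) = blue
(r3,c4) = green
(r4,c1) = green
(r4,c3) = yellow
(r1,c1) = red
(r1,c2) = green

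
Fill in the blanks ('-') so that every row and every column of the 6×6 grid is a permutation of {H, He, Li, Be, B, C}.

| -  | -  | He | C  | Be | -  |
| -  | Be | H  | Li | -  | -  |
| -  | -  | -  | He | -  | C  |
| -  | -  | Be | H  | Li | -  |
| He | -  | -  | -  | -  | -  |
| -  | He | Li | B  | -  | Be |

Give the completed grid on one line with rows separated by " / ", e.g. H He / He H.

Li B He C Be H / C Be H Li He B / Be Li B He H C / B C Be H Li He / He H C Be B Li / H He Li B C Be

row 3 has {He,C}; column 3 has {H,He,Li,Be} — only B is left for (r3,c3).
row 3 has {He,B,C}; column 5 has {Li,Be} — only H is left for (r3,c5).
row 5 has {He}; column 3 has {H,He,Li,Be,B} — only C is left for (r5,c3).
row 5 has {He,C}; column 4 has {H,He,Li,B,C} — only Be is left for (r5,c4).
row 5 has {He,Be,C}; column 5 has {H,Li,Be} — only B is left for (r5,c5).
row 6 has {He,Li,Be,B}; column 5 has {H,Li,Be,B} — only C is left for (r6,c5).
row 2 has {H,Li,Be}; column 5 has {H,Li,Be,B,C} — only He is left for (r2,c5).
row 2 has {H,He,Li,Be}; column 6 has {Be,C} — only B is left for (r2,c6).
row 3 has {H,He,B,C}; column 2 has {He,Be} — only Li is left for (r3,c2).
row 4 has {H,Li,Be}; column 6 has {Be,B,C} — only He is left for (r4,c6).
row 5 has {He,Be,B,C}; column 2 has {He,Li,Be} — only H is left for (r5,c2).
row 5 has {H,He,Be,B,C}; column 6 has {He,Be,B,C} — only Li is left for (r5,c6).
row 6 has {He,Li,Be,B,C}; column 1 has {He} — only H is left for (r6,c1).
row 1 has {He,Be,C}; column 2 has {H,He,Li,Be} — only B is left for (r1,c2).
row 1 has {He,Be,B,C}; column 6 has {He,Li,Be,B,C} — only H is left for (r1,c6).
row 2 has {H,He,Li,Be,B}; column 1 has {H,He} — only C is left for (r2,c1).
row 3 has {H,He,Li,B,C}; column 1 has {H,He,C} — only Be is left for (r3,c1).
row 4 has {H,He,Li,Be}; column 1 has {H,He,Be,C} — only B is left for (r4,c1).
row 4 has {H,He,Li,Be,B}; column 2 has {H,He,Li,Be,B} — only C is left for (r4,c2).
row 1 has {H,He,Be,B,C}; column 1 has {H,He,Be,B,C} — only Li is left for (r1,c1).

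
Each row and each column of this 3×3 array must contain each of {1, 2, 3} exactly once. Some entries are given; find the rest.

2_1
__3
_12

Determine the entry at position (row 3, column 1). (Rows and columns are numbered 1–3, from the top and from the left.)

3

row 1 has {1,2}; column 2 has {1} — only 3 is left for (r1,c2).
row 2 has {3}; column 1 has {2} — only 1 is left for (r2,c1).
row 2 has {1,3}; column 2 has {1,3} — only 2 is left for (r2,c2).
row 3 has {1,2}; column 1 has {1,2} — only 3 is left for (r3,c1).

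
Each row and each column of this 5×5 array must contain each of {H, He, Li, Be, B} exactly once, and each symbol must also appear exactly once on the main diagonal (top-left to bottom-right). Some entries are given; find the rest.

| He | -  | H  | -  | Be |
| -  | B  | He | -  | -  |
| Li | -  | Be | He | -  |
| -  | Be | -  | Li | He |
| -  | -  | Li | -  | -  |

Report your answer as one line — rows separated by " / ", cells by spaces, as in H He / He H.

He Li H B Be / Be B He H Li / Li H Be He B / H Be B Li He / B He Li Be H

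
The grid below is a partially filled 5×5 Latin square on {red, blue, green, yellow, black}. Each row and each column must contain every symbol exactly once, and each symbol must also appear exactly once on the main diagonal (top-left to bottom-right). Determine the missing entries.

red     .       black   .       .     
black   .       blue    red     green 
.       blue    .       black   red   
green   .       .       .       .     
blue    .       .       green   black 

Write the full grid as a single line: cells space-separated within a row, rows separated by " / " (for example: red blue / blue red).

(r2,c2): row 2 has {red,blue,green,black}; column 2 has {blue}; the diagonal has {red,black}, so it must be yellow.
(r3,c1): row 3 has {red,blue,black}; column 1 has {red,blue,green,black}, so it must be yellow.
(r3,c3): row 3 has {red,blue,yellow,black}; column 3 has {blue,black}; the diagonal has {red,yellow,black}, so it must be green.
(r4,c4): row 4 has {green}; column 4 has {red,green,black}; the diagonal has {red,green,yellow,black}, so it must be blue.
(r4,c5): row 4 has {blue,green}; column 5 has {red,green,black}, so it must be yellow.
(r5,c2): row 5 has {blue,green,black}; column 2 has {blue,yellow}, so it must be red.
(r5,c3): row 5 has {red,blue,green,black}; column 3 has {blue,green,black}, so it must be yellow.
(r1,c2): row 1 has {red,black}; column 2 has {red,blue,yellow}, so it must be green.
(r1,c4): row 1 has {red,green,black}; column 4 has {red,blue,green,black}, so it must be yellow.
(r1,c5): row 1 has {red,green,yellow,black}; column 5 has {red,green,yellow,black}, so it must be blue.
(r4,c2): row 4 has {blue,green,yellow}; column 2 has {red,blue,green,yellow}, so it must be black.
(r4,c3): row 4 has {blue,green,yellow,black}; column 3 has {blue,green,yellow,black}, so it must be red.

red green black yellow blue / black yellow blue red green / yellow blue green black red / green black red blue yellow / blue red yellow green black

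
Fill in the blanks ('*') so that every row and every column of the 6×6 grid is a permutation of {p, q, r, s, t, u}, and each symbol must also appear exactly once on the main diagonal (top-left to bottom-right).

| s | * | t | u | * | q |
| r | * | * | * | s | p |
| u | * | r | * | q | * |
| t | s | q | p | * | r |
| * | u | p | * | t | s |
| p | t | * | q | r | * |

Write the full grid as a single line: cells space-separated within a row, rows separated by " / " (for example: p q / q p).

s r t u p q / r q u t s p / u p r s q t / t s q p u r / q u p r t s / p t s q r u

(r1,c5): row 1 has {q,s,t,u}; column 5 has {q,r,s,t}, so it must be p.
(r2,c2): row 2 has {p,r,s}; column 2 has {s,t,u}; the diagonal has {p,r,s,t}, so it must be q.
(r2,c3): row 2 has {p,q,r,s}; column 3 has {p,q,r,t}, so it must be u.
(r2,c4): row 2 has {p,q,r,s,u}; column 4 has {p,q,u}, so it must be t.
(r3,c2): row 3 has {q,r,u}; column 2 has {q,s,t,u}, so it must be p.
(r3,c4): row 3 has {p,q,r,u}; column 4 has {p,q,t,u}, so it must be s.
(r3,c6): row 3 has {p,q,r,s,u}; column 6 has {p,q,r,s}, so it must be t.
(r4,c5): row 4 has {p,q,r,s,t}; column 5 has {p,q,r,s,t}, so it must be u.
(r5,c1): row 5 has {p,s,t,u}; column 1 has {p,r,s,t,u}, so it must be q.
(r5,c4): row 5 has {p,q,s,t,u}; column 4 has {p,q,s,t,u}, so it must be r.
(r6,c3): row 6 has {p,q,r,t}; column 3 has {p,q,r,t,u}, so it must be s.
(r6,c6): row 6 has {p,q,r,s,t}; column 6 has {p,q,r,s,t}; the diagonal has {p,q,r,s,t}, so it must be u.
(r1,c2): row 1 has {p,q,s,t,u}; column 2 has {p,q,s,t,u}, so it must be r.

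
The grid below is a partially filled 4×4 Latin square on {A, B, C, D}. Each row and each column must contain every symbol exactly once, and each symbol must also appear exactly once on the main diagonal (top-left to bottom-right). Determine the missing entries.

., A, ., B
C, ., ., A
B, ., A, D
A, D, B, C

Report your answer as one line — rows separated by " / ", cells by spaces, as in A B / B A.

D A C B / C B D A / B C A D / A D B C

(r1,c1) = D
(r1,c3) = C
(r2,c2) = B
(r2,c3) = D
(r3,c2) = C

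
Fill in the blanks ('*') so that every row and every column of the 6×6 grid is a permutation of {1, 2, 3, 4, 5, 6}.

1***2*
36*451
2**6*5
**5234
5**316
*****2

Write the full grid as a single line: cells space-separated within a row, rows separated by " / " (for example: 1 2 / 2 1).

At row 1, column 4: row 1 has {1,2}; column 4 has {2,3,4,6}; that leaves 5.
At row 1, column 6: row 1 has {1,2,5}; column 6 has {1,2,4,5,6}; that leaves 3.
At row 2, column 3: row 2 has {1,3,4,5,6}; column 3 has {5}; that leaves 2.
At row 3, column 5: row 3 has {2,5,6}; column 5 has {1,2,3,5}; that leaves 4.
At row 4, column 1: row 4 has {2,3,4,5}; column 1 has {1,2,3,5}; that leaves 6.
At row 4, column 2: row 4 has {2,3,4,5,6}; column 2 has {6}; that leaves 1.
At row 5, column 3: row 5 has {1,3,5,6}; column 3 has {2,5}; that leaves 4.
At row 6, column 1: row 6 has {2}; column 1 has {1,2,3,5,6}; that leaves 4.
At row 6, column 4: row 6 has {2,4}; column 4 has {2,3,4,5,6}; that leaves 1.
At row 6, column 5: row 6 has {1,2,4}; column 5 has {1,2,3,4,5}; that leaves 6.
At row 1, column 2: row 1 has {1,2,3,5}; column 2 has {1,6}; that leaves 4.
At row 1, column 3: row 1 has {1,2,3,4,5}; column 3 has {2,4,5}; that leaves 6.
At row 3, column 2: row 3 has {2,4,5,6}; column 2 has {1,4,6}; that leaves 3.
At row 3, column 3: row 3 has {2,3,4,5,6}; column 3 has {2,4,5,6}; that leaves 1.
At row 5, column 2: row 5 has {1,3,4,5,6}; column 2 has {1,3,4,6}; that leaves 2.
At row 6, column 2: row 6 has {1,2,4,6}; column 2 has {1,2,3,4,6}; that leaves 5.
At row 6, column 3: row 6 has {1,2,4,5,6}; column 3 has {1,2,4,5,6}; that leaves 3.

1 4 6 5 2 3 / 3 6 2 4 5 1 / 2 3 1 6 4 5 / 6 1 5 2 3 4 / 5 2 4 3 1 6 / 4 5 3 1 6 2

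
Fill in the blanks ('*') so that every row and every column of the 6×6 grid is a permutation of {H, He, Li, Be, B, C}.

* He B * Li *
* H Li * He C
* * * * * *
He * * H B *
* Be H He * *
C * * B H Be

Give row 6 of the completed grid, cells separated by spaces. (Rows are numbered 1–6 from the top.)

row 1 has {He,Li,B}; column 6 has {Be,C} — only H is left for (r1,c6).
row 2 has {H,He,Li,C}; column 4 has {H,He,B} — only Be is left for (r2,c4).
row 4 has {H,He,B}; column 6 has {H,Be,C} — only Li is left for (r4,c6).
row 5 has {H,He,Be}; column 5 has {H,He,Li,B} — only C is left for (r5,c5).
row 5 has {H,He,Be,C}; column 6 has {H,Li,Be,C} — only B is left for (r5,c6).
row 6 has {H,Be,B,C}; column 2 has {H,He,Be} — only Li is left for (r6,c2).
row 6 has {H,Li,Be,B,C}; column 3 has {H,Li,B} — only He is left for (r6,c3).

C Li He B H Be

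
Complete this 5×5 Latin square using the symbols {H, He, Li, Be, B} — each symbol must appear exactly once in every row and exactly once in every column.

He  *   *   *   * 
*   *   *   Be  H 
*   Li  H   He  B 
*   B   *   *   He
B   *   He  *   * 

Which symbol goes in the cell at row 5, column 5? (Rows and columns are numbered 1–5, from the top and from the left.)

row 2 has {H,Be}; column 1 has {He,B} — only Li is left for (r2,c1).
row 2 has {H,Li,Be}; column 2 has {Li,B} — only He is left for (r2,c2).
row 2 has {H,He,Li,Be}; column 3 has {H,He} — only B is left for (r2,c3).
row 3 has {H,He,Li,B}; column 1 has {He,Li,B} — only Be is left for (r3,c1).
row 4 has {He,B}; column 1 has {He,Li,Be,B} — only H is left for (r4,c1).
row 4 has {H,He,B}; column 4 has {He,Be} — only Li is left for (r4,c4).
row 5 has {He,B}; column 4 has {He,Li,Be} — only H is left for (r5,c4).
row 1 has {He}; column 4 has {H,He,Li,Be} — only B is left for (r1,c4).
row 4 has {H,He,Li,B}; column 3 has {H,He,B} — only Be is left for (r4,c3).
row 5 has {H,He,B}; column 2 has {He,Li,B} — only Be is left for (r5,c2).
row 5 has {H,He,Be,B}; column 5 has {H,He,B} — only Li is left for (r5,c5).

Li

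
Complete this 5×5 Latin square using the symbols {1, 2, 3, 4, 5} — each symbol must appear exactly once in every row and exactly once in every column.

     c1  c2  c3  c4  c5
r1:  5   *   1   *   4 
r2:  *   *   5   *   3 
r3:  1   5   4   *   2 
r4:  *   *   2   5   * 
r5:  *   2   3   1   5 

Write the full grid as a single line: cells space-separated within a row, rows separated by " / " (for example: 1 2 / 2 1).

5 3 1 2 4 / 2 1 5 4 3 / 1 5 4 3 2 / 3 4 2 5 1 / 4 2 3 1 5

At row 1, column 2: row 1 has {1,4,5}; column 2 has {2,5}; that leaves 3.
At row 1, column 4: row 1 has {1,3,4,5}; column 4 has {1,5}; that leaves 2.
At row 2, column 4: row 2 has {3,5}; column 4 has {1,2,5}; that leaves 4.
At row 3, column 4: row 3 has {1,2,4,5}; column 4 has {1,2,4,5}; that leaves 3.
At row 4, column 5: row 4 has {2,5}; column 5 has {2,3,4,5}; that leaves 1.
At row 5, column 1: row 5 has {1,2,3,5}; column 1 has {1,5}; that leaves 4.
At row 2, column 1: row 2 has {3,4,5}; column 1 has {1,4,5}; that leaves 2.
At row 2, column 2: row 2 has {2,3,4,5}; column 2 has {2,3,5}; that leaves 1.
At row 4, column 1: row 4 has {1,2,5}; column 1 has {1,2,4,5}; that leaves 3.
At row 4, column 2: row 4 has {1,2,3,5}; column 2 has {1,2,3,5}; that leaves 4.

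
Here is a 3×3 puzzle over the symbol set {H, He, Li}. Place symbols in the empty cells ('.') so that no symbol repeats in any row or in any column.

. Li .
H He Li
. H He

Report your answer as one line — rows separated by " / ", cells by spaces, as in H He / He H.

He Li H / H He Li / Li H He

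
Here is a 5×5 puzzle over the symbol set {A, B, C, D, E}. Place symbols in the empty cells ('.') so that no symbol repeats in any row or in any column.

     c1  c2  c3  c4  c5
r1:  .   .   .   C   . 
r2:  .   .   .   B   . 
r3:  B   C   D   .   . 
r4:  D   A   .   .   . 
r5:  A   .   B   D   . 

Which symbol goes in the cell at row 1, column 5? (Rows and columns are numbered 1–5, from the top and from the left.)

D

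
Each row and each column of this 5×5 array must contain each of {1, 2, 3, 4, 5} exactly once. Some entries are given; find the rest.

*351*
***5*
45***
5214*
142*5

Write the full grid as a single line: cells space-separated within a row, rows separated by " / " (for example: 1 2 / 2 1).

(r1,c1) = 2
(r1,c5) = 4
(r2,c1) = 3
(r2,c2) = 1
(r2,c3) = 4
(r2,c5) = 2
(r3,c3) = 3
(r3,c4) = 2
(r3,c5) = 1
(r4,c5) = 3
(r5,c4) = 3

2 3 5 1 4 / 3 1 4 5 2 / 4 5 3 2 1 / 5 2 1 4 3 / 1 4 2 3 5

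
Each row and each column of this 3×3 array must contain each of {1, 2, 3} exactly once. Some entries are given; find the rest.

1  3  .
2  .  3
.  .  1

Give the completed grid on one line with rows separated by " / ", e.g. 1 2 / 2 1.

1 3 2 / 2 1 3 / 3 2 1

At row 1, column 3: row 1 has {1,3}; column 3 has {1,3}; that leaves 2.
At row 2, column 2: row 2 has {2,3}; column 2 has {3}; that leaves 1.
At row 3, column 1: row 3 has {1}; column 1 has {1,2}; that leaves 3.
At row 3, column 2: row 3 has {1,3}; column 2 has {1,3}; that leaves 2.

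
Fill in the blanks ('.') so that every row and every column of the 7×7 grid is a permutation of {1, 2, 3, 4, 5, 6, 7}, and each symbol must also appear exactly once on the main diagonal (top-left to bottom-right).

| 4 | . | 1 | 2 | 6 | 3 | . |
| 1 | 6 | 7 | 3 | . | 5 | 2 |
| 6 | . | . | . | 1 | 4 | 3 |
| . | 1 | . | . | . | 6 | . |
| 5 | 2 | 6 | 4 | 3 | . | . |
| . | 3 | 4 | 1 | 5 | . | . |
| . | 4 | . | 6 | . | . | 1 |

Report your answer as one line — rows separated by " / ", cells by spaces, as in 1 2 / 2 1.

row 2 has {1,2,3,5,6,7}; column 5 has {1,3,5,6} — only 4 is left for (r2,c5).
row 5 has {2,3,4,5,6}; column 7 has {1,2,3} — only 7 is left for (r5,c7).
row 6 has {1,3,4,5}; column 7 has {1,2,3,7} — only 6 is left for (r6,c7).
row 1 has {1,2,3,4,6}; column 7 has {1,2,3,6,7} — only 5 is left for (r1,c7).
row 4 has {1,6}; column 7 has {1,2,3,5,6,7} — only 4 is left for (r4,c7).
row 5 has {2,3,4,5,6,7}; column 6 has {3,4,5,6} — only 1 is left for (r5,c6).
row 1 has {1,2,3,4,5,6}; column 2 has {1,2,3,4,6} — only 7 is left for (r1,c2).
row 3 has {1,3,4,6}; column 2 has {1,2,3,4,6,7} — only 5 is left for (r3,c2).
row 3 has {1,3,4,5,6}; column 3 has {1,4,6,7}; the diagonal has {1,3,4,6} — only 2 is left for (r3,c3).
row 3 has {1,2,3,4,5,6}; column 4 has {1,2,3,4,6} — only 7 is left for (r3,c4).
row 4 has {1,4,6}; column 4 has {1,2,3,4,6,7}; the diagonal has {1,2,3,4,6} — only 5 is left for (r4,c4).
row 6 has {1,3,4,5,6}; column 6 has {1,3,4,5,6}; the diagonal has {1,2,3,4,5,6} — only 7 is left for (r6,c6).
row 7 has {1,4,6}; column 6 has {1,3,4,5,6,7} — only 2 is left for (r7,c6).
row 4 has {1,4,5,6}; column 3 has {1,2,4,6,7} — only 3 is left for (r4,c3).
row 6 has {1,3,4,5,6,7}; column 1 has {1,4,5,6} — only 2 is left for (r6,c1).
row 7 has {1,2,4,6}; column 3 has {1,2,3,4,6,7} — only 5 is left for (r7,c3).
row 7 has {1,2,4,5,6}; column 5 has {1,3,4,5,6} — only 7 is left for (r7,c5).
row 4 has {1,3,4,5,6}; column 1 has {1,2,4,5,6} — only 7 is left for (r4,c1).
row 4 has {1,3,4,5,6,7}; column 5 has {1,3,4,5,6,7} — only 2 is left for (r4,c5).
row 7 has {1,2,4,5,6,7}; column 1 has {1,2,4,5,6,7} — only 3 is left for (r7,c1).

4 7 1 2 6 3 5 / 1 6 7 3 4 5 2 / 6 5 2 7 1 4 3 / 7 1 3 5 2 6 4 / 5 2 6 4 3 1 7 / 2 3 4 1 5 7 6 / 3 4 5 6 7 2 1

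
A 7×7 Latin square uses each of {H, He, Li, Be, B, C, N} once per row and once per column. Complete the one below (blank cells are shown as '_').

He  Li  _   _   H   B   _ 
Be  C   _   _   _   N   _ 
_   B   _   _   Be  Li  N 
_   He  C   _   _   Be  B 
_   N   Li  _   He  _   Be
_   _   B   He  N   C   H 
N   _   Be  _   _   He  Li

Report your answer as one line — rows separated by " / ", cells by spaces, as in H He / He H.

He Li N Be H B C / Be C H Li B N He / C B He H Be Li N / H He C N Li Be B / B N Li C He H Be / Li Be B He N C H / N H Be B C He Li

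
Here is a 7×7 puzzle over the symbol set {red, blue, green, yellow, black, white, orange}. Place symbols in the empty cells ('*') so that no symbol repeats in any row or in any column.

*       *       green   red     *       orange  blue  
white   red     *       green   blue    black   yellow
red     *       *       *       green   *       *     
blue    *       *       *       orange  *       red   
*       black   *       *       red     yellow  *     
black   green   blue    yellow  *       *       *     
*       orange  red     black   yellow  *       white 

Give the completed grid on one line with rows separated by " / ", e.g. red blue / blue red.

yellow white green red black orange blue / white red orange green blue black yellow / red blue yellow orange green white black / blue yellow black white orange green red / orange black white blue red yellow green / black green blue yellow white red orange / green orange red black yellow blue white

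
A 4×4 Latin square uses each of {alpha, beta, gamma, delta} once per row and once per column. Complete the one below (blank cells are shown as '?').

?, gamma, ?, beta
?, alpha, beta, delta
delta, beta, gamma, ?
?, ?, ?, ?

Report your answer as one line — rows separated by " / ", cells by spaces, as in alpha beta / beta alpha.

At row 1, column 1: row 1 has {beta,gamma}; column 1 has {delta}; that leaves alpha.
At row 1, column 3: row 1 has {alpha,beta,gamma}; column 3 has {beta,gamma}; that leaves delta.
At row 2, column 1: row 2 has {alpha,beta,delta}; column 1 has {alpha,delta}; that leaves gamma.
At row 3, column 4: row 3 has {beta,gamma,delta}; column 4 has {beta,delta}; that leaves alpha.
At row 4, column 1: row 4 is empty so far; column 1 has {alpha,gamma,delta}; that leaves beta.
At row 4, column 2: row 4 has {beta}; column 2 has {alpha,beta,gamma}; that leaves delta.
At row 4, column 3: row 4 has {beta,delta}; column 3 has {beta,gamma,delta}; that leaves alpha.
At row 4, column 4: row 4 has {alpha,beta,delta}; column 4 has {alpha,beta,delta}; that leaves gamma.

alpha gamma delta beta / gamma alpha beta delta / delta beta gamma alpha / beta delta alpha gamma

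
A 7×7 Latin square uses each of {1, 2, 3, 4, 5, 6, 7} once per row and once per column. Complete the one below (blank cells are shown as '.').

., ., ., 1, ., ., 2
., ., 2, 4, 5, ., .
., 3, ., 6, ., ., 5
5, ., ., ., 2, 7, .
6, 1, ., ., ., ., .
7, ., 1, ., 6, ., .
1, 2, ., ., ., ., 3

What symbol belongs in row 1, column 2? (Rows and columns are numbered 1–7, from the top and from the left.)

6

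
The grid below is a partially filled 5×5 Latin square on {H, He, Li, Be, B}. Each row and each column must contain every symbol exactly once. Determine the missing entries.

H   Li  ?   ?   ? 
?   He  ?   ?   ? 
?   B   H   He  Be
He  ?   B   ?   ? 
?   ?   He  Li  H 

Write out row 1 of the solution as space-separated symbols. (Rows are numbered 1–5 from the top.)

H Li Be B He

(r1,c3): row 1 has {H,Li}; column 3 has {H,He,B}, so it must be Be.
(r1,c4): row 1 has {H,Li,Be}; column 4 has {He,Li}, so it must be B.
(r1,c5): row 1 has {H,Li,Be,B}; column 5 has {H,Be}, so it must be He.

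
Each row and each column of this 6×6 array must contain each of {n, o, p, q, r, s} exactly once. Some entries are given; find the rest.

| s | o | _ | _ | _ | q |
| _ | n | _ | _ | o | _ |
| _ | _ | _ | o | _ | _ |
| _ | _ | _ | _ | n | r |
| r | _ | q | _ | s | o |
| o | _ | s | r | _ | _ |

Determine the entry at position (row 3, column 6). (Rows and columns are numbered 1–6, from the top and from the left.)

s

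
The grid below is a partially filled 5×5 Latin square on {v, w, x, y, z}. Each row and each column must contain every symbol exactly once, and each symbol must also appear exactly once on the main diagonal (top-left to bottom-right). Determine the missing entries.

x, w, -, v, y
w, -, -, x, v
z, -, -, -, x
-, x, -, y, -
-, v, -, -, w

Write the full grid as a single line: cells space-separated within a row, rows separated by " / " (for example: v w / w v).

Cell (r1,c3): row 1 has {v,w,x,y}; column 3 is empty so far → z.
Cell (r2,c2): row 2 has {v,w,x}; column 2 has {v,w,x}; the diagonal has {w,x,y} → z.
Cell (r2,c3): row 2 has {v,w,x,z}; column 3 has {z} → y.
Cell (r3,c2): row 3 has {x,z}; column 2 has {v,w,x,z} → y.
Cell (r3,c3): row 3 has {x,y,z}; column 3 has {y,z}; the diagonal has {w,x,y,z} → v.
Cell (r3,c4): row 3 has {v,x,y,z}; column 4 has {v,x,y} → w.
Cell (r4,c1): row 4 has {x,y}; column 1 has {w,x,z} → v.
Cell (r4,c3): row 4 has {v,x,y}; column 3 has {v,y,z} → w.
Cell (r4,c5): row 4 has {v,w,x,y}; column 5 has {v,w,x,y} → z.
Cell (r5,c1): row 5 has {v,w}; column 1 has {v,w,x,z} → y.
Cell (r5,c3): row 5 has {v,w,y}; column 3 has {v,w,y,z} → x.
Cell (r5,c4): row 5 has {v,w,x,y}; column 4 has {v,w,x,y} → z.

x w z v y / w z y x v / z y v w x / v x w y z / y v x z w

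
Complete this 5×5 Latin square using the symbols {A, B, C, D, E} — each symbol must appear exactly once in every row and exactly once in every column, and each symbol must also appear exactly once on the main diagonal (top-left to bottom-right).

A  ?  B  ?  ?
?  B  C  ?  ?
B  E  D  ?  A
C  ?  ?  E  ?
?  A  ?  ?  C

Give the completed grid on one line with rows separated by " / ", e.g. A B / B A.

row 3 has {A,B,D,E}; column 4 has {E} — only C is left for (r3,c4).
row 4 has {C,E}; column 2 has {A,B,E} — only D is left for (r4,c2).
row 4 has {C,D,E}; column 3 has {B,C,D} — only A is left for (r4,c3).
row 4 has {A,C,D,E}; column 5 has {A,C} — only B is left for (r4,c5).
row 5 has {A,C}; column 3 has {A,B,C,D} — only E is left for (r5,c3).
row 1 has {A,B}; column 2 has {A,B,D,E} — only C is left for (r1,c2).
row 1 has {A,B,C}; column 4 has {C,E} — only D is left for (r1,c4).
row 1 has {A,B,C,D}; column 5 has {A,B,C} — only E is left for (r1,c5).
row 2 has {B,C}; column 4 has {C,D,E} — only A is left for (r2,c4).
row 2 has {A,B,C}; column 5 has {A,B,C,E} — only D is left for (r2,c5).
row 5 has {A,C,E}; column 1 has {A,B,C} — only D is left for (r5,c1).
row 5 has {A,C,D,E}; column 4 has {A,C,D,E} — only B is left for (r5,c4).
row 2 has {A,B,C,D}; column 1 has {A,B,C,D} — only E is left for (r2,c1).

A C B D E / E B C A D / B E D C A / C D A E B / D A E B C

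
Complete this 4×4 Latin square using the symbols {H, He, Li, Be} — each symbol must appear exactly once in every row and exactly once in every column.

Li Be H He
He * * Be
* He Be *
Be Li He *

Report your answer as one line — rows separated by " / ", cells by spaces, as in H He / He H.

Li Be H He / He H Li Be / H He Be Li / Be Li He H

(r2,c2): row 2 has {He,Be}; column 2 has {He,Li,Be}, so it must be H.
(r2,c3): row 2 has {H,He,Be}; column 3 has {H,He,Be}, so it must be Li.
(r3,c1): row 3 has {He,Be}; column 1 has {He,Li,Be}, so it must be H.
(r3,c4): row 3 has {H,He,Be}; column 4 has {He,Be}, so it must be Li.
(r4,c4): row 4 has {He,Li,Be}; column 4 has {He,Li,Be}, so it must be H.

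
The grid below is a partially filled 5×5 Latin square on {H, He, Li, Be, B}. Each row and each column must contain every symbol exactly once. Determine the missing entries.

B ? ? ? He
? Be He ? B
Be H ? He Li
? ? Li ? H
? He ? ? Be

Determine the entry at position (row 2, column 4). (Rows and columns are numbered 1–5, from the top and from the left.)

Li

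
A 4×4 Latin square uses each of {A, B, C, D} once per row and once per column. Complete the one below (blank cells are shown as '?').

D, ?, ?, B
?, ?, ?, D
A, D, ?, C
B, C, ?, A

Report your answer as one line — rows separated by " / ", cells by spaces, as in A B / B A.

(r1,c2) = A
(r1,c3) = C
(r2,c1) = C
(r2,c2) = B
(r2,c3) = A
(r3,c3) = B
(r4,c3) = D

D A C B / C B A D / A D B C / B C D A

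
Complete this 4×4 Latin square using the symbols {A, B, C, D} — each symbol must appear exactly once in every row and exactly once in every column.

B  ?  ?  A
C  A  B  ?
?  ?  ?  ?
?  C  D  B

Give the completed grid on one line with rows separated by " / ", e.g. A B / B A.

Cell (r1,c2): row 1 has {A,B}; column 2 has {A,C} → D.
Cell (r1,c3): row 1 has {A,B,D}; column 3 has {B,D} → C.
Cell (r2,c4): row 2 has {A,B,C}; column 4 has {A,B} → D.
Cell (r3,c2): row 3 is empty so far; column 2 has {A,C,D} → B.
Cell (r3,c3): row 3 has {B}; column 3 has {B,C,D} → A.
Cell (r3,c4): row 3 has {A,B}; column 4 has {A,B,D} → C.
Cell (r4,c1): row 4 has {B,C,D}; column 1 has {B,C} → A.
Cell (r3,c1): row 3 has {A,B,C}; column 1 has {A,B,C} → D.

B D C A / C A B D / D B A C / A C D B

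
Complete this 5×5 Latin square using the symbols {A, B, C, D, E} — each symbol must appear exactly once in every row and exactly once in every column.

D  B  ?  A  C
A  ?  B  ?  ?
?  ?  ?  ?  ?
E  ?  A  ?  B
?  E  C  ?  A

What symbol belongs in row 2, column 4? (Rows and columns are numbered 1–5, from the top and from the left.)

E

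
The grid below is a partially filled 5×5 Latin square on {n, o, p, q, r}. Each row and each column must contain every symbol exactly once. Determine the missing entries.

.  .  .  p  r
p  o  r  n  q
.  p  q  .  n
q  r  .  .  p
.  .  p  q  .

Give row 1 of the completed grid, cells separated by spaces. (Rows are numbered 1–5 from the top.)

n q o p r

(r4,c4): row 4 has {p,q,r}; column 4 has {n,p,q}, so it must be o.
(r5,c2): row 5 has {p,q}; column 2 has {o,p,r}, so it must be n.
(r5,c5): row 5 has {n,p,q}; column 5 has {n,p,q,r}, so it must be o.
(r1,c2): row 1 has {p,r}; column 2 has {n,o,p,r}, so it must be q.
(r3,c4): row 3 has {n,p,q}; column 4 has {n,o,p,q}, so it must be r.
(r4,c3): row 4 has {o,p,q,r}; column 3 has {p,q,r}, so it must be n.
(r5,c1): row 5 has {n,o,p,q}; column 1 has {p,q}, so it must be r.
(r1,c3): row 1 has {p,q,r}; column 3 has {n,p,q,r}, so it must be o.
(r3,c1): row 3 has {n,p,q,r}; column 1 has {p,q,r}, so it must be o.
(r1,c1): row 1 has {o,p,q,r}; column 1 has {o,p,q,r}, so it must be n.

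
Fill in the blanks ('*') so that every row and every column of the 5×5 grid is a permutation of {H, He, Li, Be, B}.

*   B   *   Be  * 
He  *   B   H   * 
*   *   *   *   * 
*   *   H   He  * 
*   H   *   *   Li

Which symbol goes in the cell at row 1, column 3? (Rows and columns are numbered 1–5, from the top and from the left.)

Li

(r2,c5): row 2 has {H,He,B}; column 5 has {Li}, so it must be Be.
(r4,c5): row 4 has {H,He}; column 5 has {Li,Be}, so it must be B.
(r5,c4): row 5 has {H,Li}; column 4 has {H,He,Be}, so it must be B.
(r2,c2): row 2 has {H,He,Be,B}; column 2 has {H,B}, so it must be Li.
(r3,c4): row 3 is empty so far; column 4 has {H,He,Be,B}, so it must be Li.
(r4,c2): row 4 has {H,He,B}; column 2 has {H,Li,B}, so it must be Be.
(r5,c1): row 5 has {H,Li,B}; column 1 has {He}, so it must be Be.
(r5,c3): row 5 has {H,Li,Be,B}; column 3 has {H,B}, so it must be He.
(r1,c3): row 1 has {Be,B}; column 3 has {H,He,B}, so it must be Li.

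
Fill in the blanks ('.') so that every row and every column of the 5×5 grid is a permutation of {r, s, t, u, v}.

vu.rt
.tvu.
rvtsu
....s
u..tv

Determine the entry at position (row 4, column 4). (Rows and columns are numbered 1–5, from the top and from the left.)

(r1,c3): row 1 has {r,t,u,v}; column 3 has {t,v}, so it must be s.
(r2,c1): row 2 has {t,u,v}; column 1 has {r,u,v}, so it must be s.
(r2,c5): row 2 has {s,t,u,v}; column 5 has {s,t,u,v}, so it must be r.
(r4,c1): row 4 has {s}; column 1 has {r,s,u,v}, so it must be t.
(r4,c2): row 4 has {s,t}; column 2 has {t,u,v}, so it must be r.
(r4,c3): row 4 has {r,s,t}; column 3 has {s,t,v}, so it must be u.
(r4,c4): row 4 has {r,s,t,u}; column 4 has {r,s,t,u}, so it must be v.

v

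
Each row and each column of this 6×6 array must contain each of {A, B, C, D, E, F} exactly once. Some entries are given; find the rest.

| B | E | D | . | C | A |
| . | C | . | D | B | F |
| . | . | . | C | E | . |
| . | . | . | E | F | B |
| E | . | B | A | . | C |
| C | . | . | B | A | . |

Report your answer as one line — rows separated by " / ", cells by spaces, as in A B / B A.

(r1,c4): row 1 has {A,B,C,D,E}; column 4 has {A,B,C,D,E}, so it must be F.
(r2,c1): row 2 has {B,C,D,F}; column 1 has {B,C,E}, so it must be A.
(r2,c3): row 2 has {A,B,C,D,F}; column 3 has {B,D}, so it must be E.
(r3,c6): row 3 has {C,E}; column 6 has {A,B,C,F}, so it must be D.
(r4,c1): row 4 has {B,E,F}; column 1 has {A,B,C,E}, so it must be D.
(r4,c2): row 4 has {B,D,E,F}; column 2 has {C,E}, so it must be A.
(r4,c3): row 4 has {A,B,D,E,F}; column 3 has {B,D,E}, so it must be C.
(r5,c5): row 5 has {A,B,C,E}; column 5 has {A,B,C,E,F}, so it must be D.
(r6,c3): row 6 has {A,B,C}; column 3 has {B,C,D,E}, so it must be F.
(r6,c6): row 6 has {A,B,C,F}; column 6 has {A,B,C,D,F}, so it must be E.
(r3,c1): row 3 has {C,D,E}; column 1 has {A,B,C,D,E}, so it must be F.
(r3,c2): row 3 has {C,D,E,F}; column 2 has {A,C,E}, so it must be B.
(r3,c3): row 3 has {B,C,D,E,F}; column 3 has {B,C,D,E,F}, so it must be A.
(r5,c2): row 5 has {A,B,C,D,E}; column 2 has {A,B,C,E}, so it must be F.
(r6,c2): row 6 has {A,B,C,E,F}; column 2 has {A,B,C,E,F}, so it must be D.

B E D F C A / A C E D B F / F B A C E D / D A C E F B / E F B A D C / C D F B A E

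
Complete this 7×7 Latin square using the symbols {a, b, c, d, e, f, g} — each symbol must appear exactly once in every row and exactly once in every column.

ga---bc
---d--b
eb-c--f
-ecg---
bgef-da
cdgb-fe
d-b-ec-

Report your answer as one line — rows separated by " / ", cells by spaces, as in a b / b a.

g a d e f b c / a c f d g e b / e b a c d g f / f e c g b a d / b g e f c d a / c d g b a f e / d f b a e c g

At row 1, column 4: row 1 has {a,b,c,g}; column 4 has {b,c,d,f,g}; that leaves e.
At row 4, column 6: row 4 has {c,e,g}; column 6 has {b,c,d,f}; that leaves a.
At row 4, column 7: row 4 has {a,c,e,g}; column 7 has {a,b,c,e,f}; that leaves d.
At row 5, column 5: row 5 has {a,b,d,e,f,g}; column 5 has {e}; that leaves c.
At row 6, column 5: row 6 has {b,c,d,e,f,g}; column 5 has {c,e}; that leaves a.
At row 7, column 2: row 7 has {b,c,d,e}; column 2 has {a,b,d,e,g}; that leaves f.
At row 7, column 4: row 7 has {b,c,d,e,f}; column 4 has {b,c,d,e,f,g}; that leaves a.
At row 7, column 7: row 7 has {a,b,c,d,e,f}; column 7 has {a,b,c,d,e,f}; that leaves g.
At row 2, column 2: row 2 has {b,d}; column 2 has {a,b,d,e,f,g}; that leaves c.
At row 3, column 6: row 3 has {b,c,e,f}; column 6 has {a,b,c,d,f}; that leaves g.
At row 4, column 1: row 4 has {a,c,d,e,g}; column 1 has {b,c,d,e,g}; that leaves f.
At row 4, column 5: row 4 has {a,c,d,e,f,g}; column 5 has {a,c,e}; that leaves b.
At row 2, column 1: row 2 has {b,c,d}; column 1 has {b,c,d,e,f,g}; that leaves a.
At row 2, column 3: row 2 has {a,b,c,d}; column 3 has {b,c,e,g}; that leaves f.
At row 2, column 5: row 2 has {a,b,c,d,f}; column 5 has {a,b,c,e}; that leaves g.
At row 2, column 6: row 2 has {a,b,c,d,f,g}; column 6 has {a,b,c,d,f,g}; that leaves e.
At row 3, column 5: row 3 has {b,c,e,f,g}; column 5 has {a,b,c,e,g}; that leaves d.
At row 1, column 3: row 1 has {a,b,c,e,g}; column 3 has {b,c,e,f,g}; that leaves d.
At row 1, column 5: row 1 has {a,b,c,d,e,g}; column 5 has {a,b,c,d,e,g}; that leaves f.
At row 3, column 3: row 3 has {b,c,d,e,f,g}; column 3 has {b,c,d,e,f,g}; that leaves a.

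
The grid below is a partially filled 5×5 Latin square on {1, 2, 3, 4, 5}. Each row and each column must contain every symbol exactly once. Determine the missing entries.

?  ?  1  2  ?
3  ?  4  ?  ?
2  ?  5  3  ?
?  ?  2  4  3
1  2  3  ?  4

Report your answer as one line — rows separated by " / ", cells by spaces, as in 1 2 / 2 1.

4 3 1 2 5 / 3 5 4 1 2 / 2 4 5 3 1 / 5 1 2 4 3 / 1 2 3 5 4

Cell (r1,c5): row 1 has {1,2}; column 5 has {3,4} → 5.
Cell (r3,c5): row 3 has {2,3,5}; column 5 has {3,4,5} → 1.
Cell (r4,c1): row 4 has {2,3,4}; column 1 has {1,2,3} → 5.
Cell (r4,c2): row 4 has {2,3,4,5}; column 2 has {2} → 1.
Cell (r5,c4): row 5 has {1,2,3,4}; column 4 has {2,3,4} → 5.
Cell (r1,c1): row 1 has {1,2,5}; column 1 has {1,2,3,5} → 4.
Cell (r1,c2): row 1 has {1,2,4,5}; column 2 has {1,2} → 3.
Cell (r2,c2): row 2 has {3,4}; column 2 has {1,2,3} → 5.
Cell (r2,c4): row 2 has {3,4,5}; column 4 has {2,3,4,5} → 1.
Cell (r2,c5): row 2 has {1,3,4,5}; column 5 has {1,3,4,5} → 2.
Cell (r3,c2): row 3 has {1,2,3,5}; column 2 has {1,2,3,5} → 4.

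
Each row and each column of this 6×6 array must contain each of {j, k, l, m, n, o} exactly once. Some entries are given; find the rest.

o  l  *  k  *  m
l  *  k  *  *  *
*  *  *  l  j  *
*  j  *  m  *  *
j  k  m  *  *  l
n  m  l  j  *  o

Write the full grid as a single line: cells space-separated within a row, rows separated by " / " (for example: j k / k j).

At row 1, column 5: row 1 has {k,l,m,o}; column 5 has {j}; that leaves n.
At row 4, column 1: row 4 has {j,m}; column 1 has {j,l,n,o}; that leaves k.
At row 4, column 6: row 4 has {j,k,m}; column 6 has {l,m,o}; that leaves n.
At row 5, column 5: row 5 has {j,k,l,m}; column 5 has {j,n}; that leaves o.
At row 6, column 5: row 6 has {j,l,m,n,o}; column 5 has {j,n,o}; that leaves k.
At row 1, column 3: row 1 has {k,l,m,n,o}; column 3 has {k,l,m}; that leaves j.
At row 2, column 5: row 2 has {k,l}; column 5 has {j,k,n,o}; that leaves m.
At row 2, column 6: row 2 has {k,l,m}; column 6 has {l,m,n,o}; that leaves j.
At row 3, column 1: row 3 has {j,l}; column 1 has {j,k,l,n,o}; that leaves m.
At row 3, column 6: row 3 has {j,l,m}; column 6 has {j,l,m,n,o}; that leaves k.
At row 4, column 3: row 4 has {j,k,m,n}; column 3 has {j,k,l,m}; that leaves o.
At row 4, column 5: row 4 has {j,k,m,n,o}; column 5 has {j,k,m,n,o}; that leaves l.
At row 5, column 4: row 5 has {j,k,l,m,o}; column 4 has {j,k,l,m}; that leaves n.
At row 2, column 4: row 2 has {j,k,l,m}; column 4 has {j,k,l,m,n}; that leaves o.
At row 3, column 3: row 3 has {j,k,l,m}; column 3 has {j,k,l,m,o}; that leaves n.
At row 2, column 2: row 2 has {j,k,l,m,o}; column 2 has {j,k,l,m}; that leaves n.
At row 3, column 2: row 3 has {j,k,l,m,n}; column 2 has {j,k,l,m,n}; that leaves o.

o l j k n m / l n k o m j / m o n l j k / k j o m l n / j k m n o l / n m l j k o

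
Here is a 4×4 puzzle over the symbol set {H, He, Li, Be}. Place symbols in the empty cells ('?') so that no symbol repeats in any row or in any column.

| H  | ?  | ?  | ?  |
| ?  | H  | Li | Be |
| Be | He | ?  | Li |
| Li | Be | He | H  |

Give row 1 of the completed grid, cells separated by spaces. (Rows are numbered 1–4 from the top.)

H Li Be He

row 1 has {H}; column 2 has {H,He,Be} — only Li is left for (r1,c2).
row 1 has {H,Li}; column 3 has {He,Li} — only Be is left for (r1,c3).
row 1 has {H,Li,Be}; column 4 has {H,Li,Be} — only He is left for (r1,c4).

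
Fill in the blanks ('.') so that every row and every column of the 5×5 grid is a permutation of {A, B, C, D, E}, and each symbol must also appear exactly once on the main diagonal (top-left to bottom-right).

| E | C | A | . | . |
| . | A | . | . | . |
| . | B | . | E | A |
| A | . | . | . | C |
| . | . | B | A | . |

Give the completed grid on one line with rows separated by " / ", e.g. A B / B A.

At row 5, column 5: row 5 has {A,B}; column 5 has {A,C}; the diagonal has {A,E}; that leaves D.
At row 1, column 5: row 1 has {A,C,E}; column 5 has {A,C,D}; that leaves B.
At row 2, column 5: row 2 has {A}; column 5 has {A,B,C,D}; that leaves E.
At row 3, column 3: row 3 has {A,B,E}; column 3 has {A,B}; the diagonal has {A,D,E}; that leaves C.
At row 4, column 4: row 4 has {A,C}; column 4 has {A,E}; the diagonal has {A,C,D,E}; that leaves B.
At row 5, column 1: row 5 has {A,B,D}; column 1 has {A,E}; that leaves C.
At row 5, column 2: row 5 has {A,B,C,D}; column 2 has {A,B,C}; that leaves E.
At row 1, column 4: row 1 has {A,B,C,E}; column 4 has {A,B,E}; that leaves D.
At row 2, column 3: row 2 has {A,E}; column 3 has {A,B,C}; that leaves D.
At row 2, column 4: row 2 has {A,D,E}; column 4 has {A,B,D,E}; that leaves C.
At row 3, column 1: row 3 has {A,B,C,E}; column 1 has {A,C,E}; that leaves D.
At row 4, column 2: row 4 has {A,B,C}; column 2 has {A,B,C,E}; that leaves D.
At row 4, column 3: row 4 has {A,B,C,D}; column 3 has {A,B,C,D}; that leaves E.
At row 2, column 1: row 2 has {A,C,D,E}; column 1 has {A,C,D,E}; that leaves B.

E C A D B / B A D C E / D B C E A / A D E B C / C E B A D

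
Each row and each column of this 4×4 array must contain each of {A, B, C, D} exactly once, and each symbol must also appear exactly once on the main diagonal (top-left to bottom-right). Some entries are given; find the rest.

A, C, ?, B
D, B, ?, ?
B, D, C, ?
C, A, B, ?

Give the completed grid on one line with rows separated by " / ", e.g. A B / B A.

A C D B / D B A C / B D C A / C A B D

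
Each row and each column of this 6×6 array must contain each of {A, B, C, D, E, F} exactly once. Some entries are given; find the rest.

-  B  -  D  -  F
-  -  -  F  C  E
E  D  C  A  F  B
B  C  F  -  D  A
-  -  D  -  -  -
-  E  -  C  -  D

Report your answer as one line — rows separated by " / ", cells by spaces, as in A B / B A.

C B E D A F / D A B F C E / E D C A F B / B C F E D A / A F D B E C / F E A C B D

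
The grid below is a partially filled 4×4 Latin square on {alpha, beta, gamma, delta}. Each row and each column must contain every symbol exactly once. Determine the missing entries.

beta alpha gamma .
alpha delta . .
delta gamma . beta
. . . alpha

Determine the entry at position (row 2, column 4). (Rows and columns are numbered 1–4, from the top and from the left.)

(r1,c4): row 1 has {alpha,beta,gamma}; column 4 has {alpha,beta}, so it must be delta.
(r2,c3): row 2 has {alpha,delta}; column 3 has {gamma}, so it must be beta.
(r2,c4): row 2 has {alpha,beta,delta}; column 4 has {alpha,beta,delta}, so it must be gamma.

gamma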